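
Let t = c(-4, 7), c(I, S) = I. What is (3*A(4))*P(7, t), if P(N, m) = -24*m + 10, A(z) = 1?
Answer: 318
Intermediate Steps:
t = -4
P(N, m) = 10 - 24*m
(3*A(4))*P(7, t) = (3*1)*(10 - 24*(-4)) = 3*(10 + 96) = 3*106 = 318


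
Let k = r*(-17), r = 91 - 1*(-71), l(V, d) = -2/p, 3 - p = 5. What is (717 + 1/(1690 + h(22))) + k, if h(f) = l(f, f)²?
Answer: -3444566/1691 ≈ -2037.0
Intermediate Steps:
p = -2 (p = 3 - 1*5 = 3 - 5 = -2)
l(V, d) = 1 (l(V, d) = -2/(-2) = -2*(-½) = 1)
r = 162 (r = 91 + 71 = 162)
h(f) = 1 (h(f) = 1² = 1)
k = -2754 (k = 162*(-17) = -2754)
(717 + 1/(1690 + h(22))) + k = (717 + 1/(1690 + 1)) - 2754 = (717 + 1/1691) - 2754 = 1212448/1691 - 2754 = -3444566/1691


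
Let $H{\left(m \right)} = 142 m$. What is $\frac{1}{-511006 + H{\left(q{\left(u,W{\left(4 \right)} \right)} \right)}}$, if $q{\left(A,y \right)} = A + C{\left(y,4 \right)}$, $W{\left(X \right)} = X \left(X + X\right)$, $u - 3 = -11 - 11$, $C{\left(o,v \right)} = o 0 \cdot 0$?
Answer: $- \frac{1}{513704} \approx -1.9466 \cdot 10^{-6}$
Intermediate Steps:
$C{\left(o,v \right)} = 0$ ($C{\left(o,v \right)} = 0 \cdot 0 = 0$)
$u = -19$ ($u = 3 - 22 = -19$)
$W{\left(X \right)} = 2 X^{2}$ ($W{\left(X \right)} = X 2 X = 2 X^{2}$)
$q{\left(A,y \right)} = A$ ($q{\left(A,y \right)} = A + 0 = A$)
$\frac{1}{-511006 + H{\left(q{\left(u,W{\left(4 \right)} \right)} \right)}} = \frac{1}{-511006 + 142 \left(-19\right)} = \frac{1}{-511006 - 2698} = \frac{1}{-513704} = - \frac{1}{513704}$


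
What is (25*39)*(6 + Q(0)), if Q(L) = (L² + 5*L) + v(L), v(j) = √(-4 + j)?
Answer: 5850 + 1950*I ≈ 5850.0 + 1950.0*I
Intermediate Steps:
Q(L) = L² + √(-4 + L) + 5*L (Q(L) = (L² + 5*L) + √(-4 + L) = L² + √(-4 + L) + 5*L)
(25*39)*(6 + Q(0)) = (25*39)*(6 + (0² + √(-4 + 0) + 5*0)) = 975*(6 + (0 + √(-4) + 0)) = 975*(6 + (0 + 2*I + 0)) = 975*(6 + 2*I) = 5850 + 1950*I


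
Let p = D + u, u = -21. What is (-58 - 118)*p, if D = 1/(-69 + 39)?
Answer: 55528/15 ≈ 3701.9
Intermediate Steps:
D = -1/30 (D = 1/(-30) = -1/30 ≈ -0.033333)
p = -631/30 (p = -1/30 - 21 = -631/30 ≈ -21.033)
(-58 - 118)*p = (-58 - 118)*(-631/30) = -176*(-631/30) = 55528/15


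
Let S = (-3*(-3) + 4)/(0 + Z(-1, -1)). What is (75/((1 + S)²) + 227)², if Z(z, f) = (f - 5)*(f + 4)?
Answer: 1437601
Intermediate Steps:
Z(z, f) = (-5 + f)*(4 + f)
S = -13/18 (S = (-3*(-3) + 4)/(0 + (-20 + (-1)² - 1*(-1))) = (9 + 4)/(0 + (-20 + 1 + 1)) = 13/(0 - 18) = 13/(-18) = 13*(-1/18) = -13/18 ≈ -0.72222)
(75/((1 + S)²) + 227)² = (75/((1 - 13/18)²) + 227)² = (75/((5/18)²) + 227)² = (75/(25/324) + 227)² = (75*(324/25) + 227)² = (972 + 227)² = 1199² = 1437601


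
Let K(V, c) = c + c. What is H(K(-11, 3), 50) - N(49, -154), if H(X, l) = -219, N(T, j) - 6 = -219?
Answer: -6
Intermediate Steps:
N(T, j) = -213 (N(T, j) = 6 - 219 = -213)
K(V, c) = 2*c
H(K(-11, 3), 50) - N(49, -154) = -219 - 1*(-213) = -219 + 213 = -6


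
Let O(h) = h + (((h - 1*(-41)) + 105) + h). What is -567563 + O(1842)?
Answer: -561891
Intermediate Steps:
O(h) = 146 + 3*h (O(h) = h + (((h + 41) + 105) + h) = h + (((41 + h) + 105) + h) = h + ((146 + h) + h) = h + (146 + 2*h) = 146 + 3*h)
-567563 + O(1842) = -567563 + (146 + 3*1842) = -567563 + (146 + 5526) = -567563 + 5672 = -561891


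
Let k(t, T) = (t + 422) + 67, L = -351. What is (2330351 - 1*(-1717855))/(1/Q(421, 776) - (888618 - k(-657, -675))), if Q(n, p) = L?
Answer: -1420920306/311963887 ≈ -4.5548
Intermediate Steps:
Q(n, p) = -351
k(t, T) = 489 + t (k(t, T) = (422 + t) + 67 = 489 + t)
(2330351 - 1*(-1717855))/(1/Q(421, 776) - (888618 - k(-657, -675))) = (2330351 - 1*(-1717855))/(1/(-351) - (888618 - (489 - 657))) = (2330351 + 1717855)/(-1/351 - (888618 - 1*(-168))) = 4048206/(-1/351 - (888618 + 168)) = 4048206/(-1/351 - 1*888786) = 4048206/(-1/351 - 888786) = 4048206/(-311963887/351) = 4048206*(-351/311963887) = -1420920306/311963887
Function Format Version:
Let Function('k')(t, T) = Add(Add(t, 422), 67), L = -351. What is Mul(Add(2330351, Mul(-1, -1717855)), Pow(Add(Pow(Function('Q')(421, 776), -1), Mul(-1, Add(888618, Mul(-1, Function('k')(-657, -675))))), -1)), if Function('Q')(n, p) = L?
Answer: Rational(-1420920306, 311963887) ≈ -4.5548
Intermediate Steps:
Function('Q')(n, p) = -351
Function('k')(t, T) = Add(489, t) (Function('k')(t, T) = Add(Add(422, t), 67) = Add(489, t))
Mul(Add(2330351, Mul(-1, -1717855)), Pow(Add(Pow(Function('Q')(421, 776), -1), Mul(-1, Add(888618, Mul(-1, Function('k')(-657, -675))))), -1)) = Mul(Add(2330351, Mul(-1, -1717855)), Pow(Add(Pow(-351, -1), Mul(-1, Add(888618, Mul(-1, Add(489, -657))))), -1)) = Mul(Add(2330351, 1717855), Pow(Add(Rational(-1, 351), Mul(-1, Add(888618, Mul(-1, -168)))), -1)) = Mul(4048206, Pow(Add(Rational(-1, 351), Mul(-1, Add(888618, 168))), -1)) = Mul(4048206, Pow(Add(Rational(-1, 351), Mul(-1, 888786)), -1)) = Mul(4048206, Pow(Add(Rational(-1, 351), -888786), -1)) = Mul(4048206, Pow(Rational(-311963887, 351), -1)) = Mul(4048206, Rational(-351, 311963887)) = Rational(-1420920306, 311963887)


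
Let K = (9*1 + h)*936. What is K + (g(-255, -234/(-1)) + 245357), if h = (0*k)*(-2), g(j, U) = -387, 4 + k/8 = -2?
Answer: 253394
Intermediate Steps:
k = -48 (k = -32 + 8*(-2) = -32 - 16 = -48)
h = 0 (h = (0*(-48))*(-2) = 0*(-2) = 0)
K = 8424 (K = (9*1 + 0)*936 = (9 + 0)*936 = 9*936 = 8424)
K + (g(-255, -234/(-1)) + 245357) = 8424 + (-387 + 245357) = 8424 + 244970 = 253394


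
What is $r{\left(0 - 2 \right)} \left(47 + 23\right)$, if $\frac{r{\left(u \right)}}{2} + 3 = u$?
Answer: $-700$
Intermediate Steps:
$r{\left(u \right)} = -6 + 2 u$
$r{\left(0 - 2 \right)} \left(47 + 23\right) = \left(-6 + 2 \left(0 - 2\right)\right) \left(47 + 23\right) = \left(-6 + 2 \left(0 - 2\right)\right) 70 = \left(-6 + 2 \left(-2\right)\right) 70 = \left(-6 - 4\right) 70 = \left(-10\right) 70 = -700$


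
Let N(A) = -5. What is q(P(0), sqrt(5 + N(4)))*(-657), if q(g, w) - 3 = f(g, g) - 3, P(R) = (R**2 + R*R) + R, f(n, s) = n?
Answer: 0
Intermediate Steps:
P(R) = R + 2*R**2 (P(R) = (R**2 + R**2) + R = 2*R**2 + R = R + 2*R**2)
q(g, w) = g (q(g, w) = 3 + (g - 3) = 3 + (-3 + g) = g)
q(P(0), sqrt(5 + N(4)))*(-657) = (0*(1 + 2*0))*(-657) = (0*(1 + 0))*(-657) = (0*1)*(-657) = 0*(-657) = 0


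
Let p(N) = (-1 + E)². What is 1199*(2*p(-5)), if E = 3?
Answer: 9592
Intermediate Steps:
p(N) = 4 (p(N) = (-1 + 3)² = 2² = 4)
1199*(2*p(-5)) = 1199*(2*4) = 1199*8 = 9592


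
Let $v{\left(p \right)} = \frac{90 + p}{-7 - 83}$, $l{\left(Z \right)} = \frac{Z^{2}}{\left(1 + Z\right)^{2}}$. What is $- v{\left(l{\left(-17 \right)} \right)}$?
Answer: $\frac{23329}{23040} \approx 1.0125$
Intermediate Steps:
$l{\left(Z \right)} = \frac{Z^{2}}{\left(1 + Z\right)^{2}}$
$v{\left(p \right)} = -1 - \frac{p}{90}$ ($v{\left(p \right)} = \frac{90 + p}{-90} = \left(90 + p\right) \left(- \frac{1}{90}\right) = -1 - \frac{p}{90}$)
$- v{\left(l{\left(-17 \right)} \right)} = - (-1 - \frac{\left(-17\right)^{2} \frac{1}{\left(1 - 17\right)^{2}}}{90}) = - (-1 - \frac{289 \cdot \frac{1}{256}}{90}) = - (-1 - \frac{289}{23040}) = \left(-1\right) \left(- \frac{23329}{23040}\right) = \frac{23329}{23040}$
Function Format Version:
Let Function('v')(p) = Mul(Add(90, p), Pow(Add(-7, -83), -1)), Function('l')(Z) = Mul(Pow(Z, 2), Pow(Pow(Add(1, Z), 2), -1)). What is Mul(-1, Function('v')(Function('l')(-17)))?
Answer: Rational(23329, 23040) ≈ 1.0125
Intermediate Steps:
Function('l')(Z) = Mul(Pow(Z, 2), Pow(Add(1, Z), -2))
Function('v')(p) = Add(-1, Mul(Rational(-1, 90), p)) (Function('v')(p) = Mul(Add(90, p), Pow(-90, -1)) = Mul(Add(90, p), Rational(-1, 90)) = Add(-1, Mul(Rational(-1, 90), p)))
Mul(-1, Function('v')(Function('l')(-17))) = Mul(-1, Add(-1, Mul(Rational(-1, 90), Mul(Pow(-17, 2), Pow(Add(1, -17), -2))))) = Mul(-1, Add(-1, Mul(Rational(-1, 90), Mul(289, Pow(-16, -2))))) = Mul(-1, Add(-1, Mul(Rational(-1, 90), Mul(289, Rational(1, 256))))) = Mul(-1, Add(-1, Mul(Rational(-1, 90), Rational(289, 256)))) = Mul(-1, Add(-1, Rational(-289, 23040))) = Mul(-1, Rational(-23329, 23040)) = Rational(23329, 23040)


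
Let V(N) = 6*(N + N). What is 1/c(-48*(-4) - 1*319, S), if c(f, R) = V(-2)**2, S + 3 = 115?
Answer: 1/576 ≈ 0.0017361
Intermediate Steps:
V(N) = 12*N (V(N) = 6*(2*N) = 12*N)
S = 112 (S = -3 + 115 = 112)
c(f, R) = 576 (c(f, R) = (12*(-2))**2 = (-24)**2 = 576)
1/c(-48*(-4) - 1*319, S) = 1/576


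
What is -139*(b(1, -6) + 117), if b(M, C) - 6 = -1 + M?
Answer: -17097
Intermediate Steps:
b(M, C) = 5 + M (b(M, C) = 6 + (-1 + M) = 5 + M)
-139*(b(1, -6) + 117) = -139*((5 + 1) + 117) = -139*(6 + 117) = -139*123 = -17097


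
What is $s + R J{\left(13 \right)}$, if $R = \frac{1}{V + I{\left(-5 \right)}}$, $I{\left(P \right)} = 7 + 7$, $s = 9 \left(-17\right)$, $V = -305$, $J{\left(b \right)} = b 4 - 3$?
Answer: $- \frac{44572}{291} \approx -153.17$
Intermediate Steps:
$J{\left(b \right)} = -3 + 4 b$ ($J{\left(b \right)} = 4 b - 3 = -3 + 4 b$)
$s = -153$
$I{\left(P \right)} = 14$
$R = - \frac{1}{291}$ ($R = \frac{1}{-305 + 14} = \frac{1}{-291} = - \frac{1}{291} \approx -0.0034364$)
$s + R J{\left(13 \right)} = -153 - \frac{-3 + 4 \cdot 13}{291} = -153 - \frac{-3 + 52}{291} = -153 - \frac{49}{291} = - \frac{44572}{291}$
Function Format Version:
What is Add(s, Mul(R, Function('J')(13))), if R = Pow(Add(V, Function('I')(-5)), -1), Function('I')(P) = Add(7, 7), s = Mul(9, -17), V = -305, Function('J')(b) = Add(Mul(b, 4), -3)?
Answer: Rational(-44572, 291) ≈ -153.17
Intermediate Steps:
Function('J')(b) = Add(-3, Mul(4, b)) (Function('J')(b) = Add(Mul(4, b), -3) = Add(-3, Mul(4, b)))
s = -153
Function('I')(P) = 14
R = Rational(-1, 291) (R = Pow(Add(-305, 14), -1) = Pow(-291, -1) = Rational(-1, 291) ≈ -0.0034364)
Add(s, Mul(R, Function('J')(13))) = Add(-153, Mul(Rational(-1, 291), Add(-3, Mul(4, 13)))) = Add(-153, Mul(Rational(-1, 291), Add(-3, 52))) = Add(-153, Mul(Rational(-1, 291), 49)) = Add(-153, Rational(-49, 291)) = Rational(-44572, 291)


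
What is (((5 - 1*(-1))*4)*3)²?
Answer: 5184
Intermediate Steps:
(((5 - 1*(-1))*4)*3)² = (((5 + 1)*4)*3)² = ((6*4)*3)² = (24*3)² = 72² = 5184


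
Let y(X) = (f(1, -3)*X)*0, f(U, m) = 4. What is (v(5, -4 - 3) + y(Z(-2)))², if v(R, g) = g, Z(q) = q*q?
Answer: 49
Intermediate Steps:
Z(q) = q²
y(X) = 0 (y(X) = (4*X)*0 = 0)
(v(5, -4 - 3) + y(Z(-2)))² = ((-4 - 3) + 0)² = (-7 + 0)² = (-7)² = 49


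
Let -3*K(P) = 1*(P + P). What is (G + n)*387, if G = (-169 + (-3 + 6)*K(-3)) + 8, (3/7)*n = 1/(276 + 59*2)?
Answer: -23633187/394 ≈ -59983.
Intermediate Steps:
K(P) = -2*P/3 (K(P) = -(P + P)/3 = -2*P/3)
n = 7/1182 (n = 7/(3*(276 + 59*2)) = 7/(3*(276 + 118)) = (7/3)/394 = (7/3)*(1/394) = 7/1182 ≈ 0.0059222)
G = -155 (G = (-169 + (-3 + 6)*(-2/3*(-3))) + 8 = (-169 + 3*2) + 8 = (-169 + 6) + 8 = -163 + 8 = -155)
(G + n)*387 = (-155 + 7/1182)*387 = -183203/1182*387 = -23633187/394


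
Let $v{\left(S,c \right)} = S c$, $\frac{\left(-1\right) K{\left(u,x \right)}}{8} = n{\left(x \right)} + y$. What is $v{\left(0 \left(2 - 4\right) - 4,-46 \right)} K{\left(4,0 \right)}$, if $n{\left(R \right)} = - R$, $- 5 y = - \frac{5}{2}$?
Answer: $-736$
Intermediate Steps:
$y = \frac{1}{2}$ ($y = - \frac{\left(-5\right) \frac{1}{2}}{5} = \left(- \frac{1}{5}\right) \left(- \frac{5}{2}\right) = \frac{1}{2} \approx 0.5$)
$K{\left(u,x \right)} = -4 + 8 x$ ($K{\left(u,x \right)} = - 8 \left(- x + \frac{1}{2}\right) = - 8 \left(\frac{1}{2} - x\right) = -4 + 8 x$)
$v{\left(0 \left(2 - 4\right) - 4,-46 \right)} K{\left(4,0 \right)} = \left(0 \left(2 - 4\right) - 4\right) \left(-46\right) \left(-4 + 8 \cdot 0\right) = \left(0 \left(-2\right) - 4\right) \left(-46\right) \left(-4 + 0\right) = \left(0 - 4\right) \left(-46\right) \left(-4\right) = \left(-4\right) \left(-46\right) \left(-4\right) = 184 \left(-4\right) = -736$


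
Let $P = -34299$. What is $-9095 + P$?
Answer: $-43394$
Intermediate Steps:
$-9095 + P = -9095 - 34299 = -43394$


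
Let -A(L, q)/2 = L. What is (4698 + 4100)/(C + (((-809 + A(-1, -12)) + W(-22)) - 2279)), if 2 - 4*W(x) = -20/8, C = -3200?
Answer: -70384/50279 ≈ -1.3999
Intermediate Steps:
W(x) = 9/8 (W(x) = ½ - (-5)/8 = ½ - ¼*(-5/2) = ½ + 5/8 = 9/8)
A(L, q) = -2*L
(4698 + 4100)/(C + (((-809 + A(-1, -12)) + W(-22)) - 2279)) = (4698 + 4100)/(-3200 + (((-809 - 2*(-1)) + 9/8) - 2279)) = 8798/(-3200 + (((-809 + 2) + 9/8) - 2279)) = 8798/(-3200 + ((-807 + 9/8) - 2279)) = 8798/(-3200 + (-6447/8 - 2279)) = 8798/(-3200 - 24679/8) = 8798/(-50279/8) = 8798*(-8/50279) = -70384/50279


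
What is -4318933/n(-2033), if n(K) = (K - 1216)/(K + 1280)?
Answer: -1084052183/1083 ≈ -1.0010e+6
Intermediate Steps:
n(K) = (-1216 + K)/(1280 + K)
-4318933/n(-2033) = -4318933*(1280 - 2033)/(-1216 - 2033) = -4318933/(-3249/(-753)) = -4318933/((-1/753*(-3249))) = -4318933/1083/251 = -4318933*251/1083 = -1084052183/1083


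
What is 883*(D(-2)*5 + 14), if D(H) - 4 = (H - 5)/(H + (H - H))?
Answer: 90949/2 ≈ 45475.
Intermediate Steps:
D(H) = 4 + (-5 + H)/H (D(H) = 4 + (H - 5)/(H + (H - H)) = 4 + (-5 + H)/(H + 0) = 4 + (-5 + H)/H)
883*(D(-2)*5 + 14) = 883*((5 - 5/(-2))*5 + 14) = 883*((5 - 5*(-½))*5 + 14) = 883*((5 + 5/2)*5 + 14) = 883*((15/2)*5 + 14) = 883*(75/2 + 14) = 883*(103/2) = 90949/2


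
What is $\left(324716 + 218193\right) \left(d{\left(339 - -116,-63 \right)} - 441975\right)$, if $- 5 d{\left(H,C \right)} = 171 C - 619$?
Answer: $- \frac{1193576207047}{5} \approx -2.3872 \cdot 10^{11}$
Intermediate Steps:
$d{\left(H,C \right)} = \frac{619}{5} - \frac{171 C}{5}$ ($d{\left(H,C \right)} = - \frac{171 C - 619}{5} = - \frac{-619 + 171 C}{5} = \frac{619}{5} - \frac{171 C}{5}$)
$\left(324716 + 218193\right) \left(d{\left(339 - -116,-63 \right)} - 441975\right) = \left(324716 + 218193\right) \left(\left(\frac{619}{5} - - \frac{10773}{5}\right) - 441975\right) = 542909 \left(\left(\frac{619}{5} + \frac{10773}{5}\right) - 441975\right) = 542909 \left(\frac{11392}{5} - 441975\right) = 542909 \left(- \frac{2198483}{5}\right) = - \frac{1193576207047}{5}$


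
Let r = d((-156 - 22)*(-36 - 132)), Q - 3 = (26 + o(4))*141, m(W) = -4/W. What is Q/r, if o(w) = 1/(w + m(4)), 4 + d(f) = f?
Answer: 929/7475 ≈ 0.12428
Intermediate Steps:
d(f) = -4 + f
o(w) = 1/(-1 + w) (o(w) = 1/(w - 4/4) = 1/(w - 4*¼) = 1/(w - 1) = 1/(-1 + w))
Q = 3716 (Q = 3 + (26 + 1/(-1 + 4))*141 = 3 + (26 + 1/3)*141 = 3 + (26 + ⅓)*141 = 3 + (79/3)*141 = 3 + 3713 = 3716)
r = 29900 (r = -4 + (-156 - 22)*(-36 - 132) = -4 - 178*(-168) = -4 + 29904 = 29900)
Q/r = 3716/29900 = 3716*(1/29900) = 929/7475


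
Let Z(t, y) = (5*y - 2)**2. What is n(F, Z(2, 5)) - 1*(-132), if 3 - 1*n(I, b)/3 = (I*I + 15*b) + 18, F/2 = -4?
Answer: -23910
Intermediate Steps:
Z(t, y) = (-2 + 5*y)**2
F = -8 (F = 2*(-4) = -8)
n(I, b) = -45 - 45*b - 3*I**2 (n(I, b) = 9 - 3*((I*I + 15*b) + 18) = 9 - 3*((I**2 + 15*b) + 18) = 9 - 3*(18 + I**2 + 15*b) = 9 + (-54 - 45*b - 3*I**2) = -45 - 45*b - 3*I**2)
n(F, Z(2, 5)) - 1*(-132) = (-45 - 45*(-2 + 5*5)**2 - 3*(-8)**2) - 1*(-132) = (-45 - 45*(-2 + 25)**2 - 3*64) + 132 = (-45 - 45*23**2 - 192) + 132 = (-45 - 45*529 - 192) + 132 = (-45 - 23805 - 192) + 132 = -24042 + 132 = -23910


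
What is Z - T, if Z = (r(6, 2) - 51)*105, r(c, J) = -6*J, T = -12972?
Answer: 6357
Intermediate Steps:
Z = -6615 (Z = (-6*2 - 51)*105 = (-12 - 51)*105 = -63*105 = -6615)
Z - T = -6615 - 1*(-12972) = -6615 + 12972 = 6357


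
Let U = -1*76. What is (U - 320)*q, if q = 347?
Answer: -137412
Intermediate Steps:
U = -76
(U - 320)*q = (-76 - 320)*347 = -396*347 = -137412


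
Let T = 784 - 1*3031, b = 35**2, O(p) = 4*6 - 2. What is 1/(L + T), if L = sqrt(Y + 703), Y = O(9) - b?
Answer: -2247/5049509 - 10*I*sqrt(5)/5049509 ≈ -0.00044499 - 4.4283e-6*I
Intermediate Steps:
O(p) = 22 (O(p) = 24 - 2 = 22)
b = 1225
T = -2247 (T = 784 - 3031 = -2247)
Y = -1203 (Y = 22 - 1*1225 = 22 - 1225 = -1203)
L = 10*I*sqrt(5) (L = sqrt(-1203 + 703) = sqrt(-500) = 10*I*sqrt(5) ≈ 22.361*I)
1/(L + T) = 1/(10*I*sqrt(5) - 2247) = 1/(-2247 + 10*I*sqrt(5))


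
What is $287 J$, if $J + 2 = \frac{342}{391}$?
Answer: $- \frac{126280}{391} \approx -322.97$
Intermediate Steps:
$J = - \frac{440}{391}$ ($J = -2 + \frac{342}{391} = - \frac{440}{391} \approx -1.1253$)
$287 J = 287 \left(- \frac{440}{391}\right) = - \frac{126280}{391}$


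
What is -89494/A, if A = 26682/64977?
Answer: -969175273/4447 ≈ -2.1794e+5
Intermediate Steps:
A = 8894/21659 (A = 26682*(1/64977) = 8894/21659 ≈ 0.41064)
-89494/A = -89494/8894/21659 = -89494*21659/8894 = -969175273/4447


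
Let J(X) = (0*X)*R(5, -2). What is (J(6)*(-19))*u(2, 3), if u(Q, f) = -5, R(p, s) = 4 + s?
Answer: 0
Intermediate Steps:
J(X) = 0 (J(X) = (0*X)*(4 - 2) = 0*2 = 0)
(J(6)*(-19))*u(2, 3) = (0*(-19))*(-5) = 0*(-5) = 0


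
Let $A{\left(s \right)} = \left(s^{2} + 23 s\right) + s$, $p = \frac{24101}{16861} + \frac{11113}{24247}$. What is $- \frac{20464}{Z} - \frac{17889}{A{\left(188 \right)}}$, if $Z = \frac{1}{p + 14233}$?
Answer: $- \frac{4746567100500661486747}{16294275351952} \approx -2.913 \cdot 10^{8}$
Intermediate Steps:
$p = \frac{771753240}{408828667}$ ($p = 24101 \cdot \frac{1}{16861} + 11113 \cdot \frac{1}{24247} = \frac{24101}{16861} + \frac{11113}{24247} = \frac{771753240}{408828667} \approx 1.8877$)
$Z = \frac{408828667}{5819630170651}$ ($Z = \frac{1}{\frac{771753240}{408828667} + 14233} = \frac{1}{\frac{5819630170651}{408828667}} = \frac{408828667}{5819630170651} \approx 7.025 \cdot 10^{-5}$)
$A{\left(s \right)} = s^{2} + 24 s$
$- \frac{20464}{Z} - \frac{17889}{A{\left(188 \right)}} = - \frac{20464}{\frac{408828667}{5819630170651}} - \frac{17889}{188 \left(24 + 188\right)} = \left(-20464\right) \frac{5819630170651}{408828667} - \frac{17889}{188 \cdot 212} = - \frac{119092911812202064}{408828667} - \frac{17889}{39856} = - \frac{4746567100500661486747}{16294275351952}$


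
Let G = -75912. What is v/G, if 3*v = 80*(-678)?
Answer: 2260/9489 ≈ 0.23817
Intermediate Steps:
v = -18080 (v = (80*(-678))/3 = (⅓)*(-54240) = -18080)
v/G = -18080/(-75912) = -18080*(-1/75912) = 2260/9489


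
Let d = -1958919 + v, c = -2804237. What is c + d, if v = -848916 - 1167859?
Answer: -6779931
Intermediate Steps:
v = -2016775
d = -3975694 (d = -1958919 - 2016775 = -3975694)
c + d = -2804237 - 3975694 = -6779931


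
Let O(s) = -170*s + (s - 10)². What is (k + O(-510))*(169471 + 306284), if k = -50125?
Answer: 146044891125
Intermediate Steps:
O(s) = (-10 + s)² - 170*s (O(s) = -170*s + (-10 + s)² = (-10 + s)² - 170*s)
(k + O(-510))*(169471 + 306284) = (-50125 + ((-10 - 510)² - 170*(-510)))*(169471 + 306284) = (-50125 + ((-520)² + 86700))*475755 = (-50125 + (270400 + 86700))*475755 = (-50125 + 357100)*475755 = 306975*475755 = 146044891125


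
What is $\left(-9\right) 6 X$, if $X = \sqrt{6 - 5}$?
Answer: $-54$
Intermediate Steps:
$X = 1$ ($X = \sqrt{1} = 1$)
$\left(-9\right) 6 X = \left(-9\right) 6 \cdot 1 = \left(-54\right) 1 = -54$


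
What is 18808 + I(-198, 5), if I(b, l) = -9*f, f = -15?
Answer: 18943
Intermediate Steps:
I(b, l) = 135 (I(b, l) = -9*(-15) = 135)
18808 + I(-198, 5) = 18808 + 135 = 18943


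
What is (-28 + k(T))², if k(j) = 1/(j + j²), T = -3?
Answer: 27889/36 ≈ 774.69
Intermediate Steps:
(-28 + k(T))² = (-28 + 1/((-3)*(1 - 3)))² = (-28 - ⅓/(-2))² = (-28 - ⅓*(-½))² = (-28 + ⅙)² = (-167/6)² = 27889/36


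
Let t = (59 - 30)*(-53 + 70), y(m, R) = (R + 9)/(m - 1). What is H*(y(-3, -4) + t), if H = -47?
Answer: -92449/4 ≈ -23112.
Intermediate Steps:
y(m, R) = (9 + R)/(-1 + m)
t = 493 (t = 29*17 = 493)
H*(y(-3, -4) + t) = -47*((9 - 4)/(-1 - 3) + 493) = -47*(5/(-4) + 493) = -47*(-¼*5 + 493) = -47*(-5/4 + 493) = -47*1967/4 = -92449/4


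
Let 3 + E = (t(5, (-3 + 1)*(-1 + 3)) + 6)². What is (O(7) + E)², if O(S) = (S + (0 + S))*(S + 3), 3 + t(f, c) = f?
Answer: 40401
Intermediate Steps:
t(f, c) = -3 + f
E = 61 (E = -3 + ((-3 + 5) + 6)² = -3 + (2 + 6)² = -3 + 8² = -3 + 64 = 61)
O(S) = 2*S*(3 + S) (O(S) = (S + S)*(3 + S) = (2*S)*(3 + S) = 2*S*(3 + S))
(O(7) + E)² = (2*7*(3 + 7) + 61)² = (2*7*10 + 61)² = (140 + 61)² = 201² = 40401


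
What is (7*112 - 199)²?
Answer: 342225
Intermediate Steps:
(7*112 - 199)² = (784 - 199)² = 585² = 342225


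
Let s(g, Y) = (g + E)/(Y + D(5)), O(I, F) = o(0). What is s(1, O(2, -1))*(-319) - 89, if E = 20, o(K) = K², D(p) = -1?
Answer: 6610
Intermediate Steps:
O(I, F) = 0 (O(I, F) = 0² = 0)
s(g, Y) = (20 + g)/(-1 + Y) (s(g, Y) = (g + 20)/(Y - 1) = (20 + g)/(-1 + Y))
s(1, O(2, -1))*(-319) - 89 = ((20 + 1)/(-1 + 0))*(-319) - 89 = (21/(-1))*(-319) - 89 = -1*21*(-319) - 89 = -21*(-319) - 89 = 6699 - 89 = 6610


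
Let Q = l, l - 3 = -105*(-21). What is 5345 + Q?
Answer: 7553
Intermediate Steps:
l = 2208 (l = 3 - 105*(-21) = 3 + 2205 = 2208)
Q = 2208
5345 + Q = 5345 + 2208 = 7553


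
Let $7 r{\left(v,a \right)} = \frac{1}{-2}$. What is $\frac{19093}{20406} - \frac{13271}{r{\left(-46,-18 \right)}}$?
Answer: $\frac{3791331457}{20406} \approx 1.858 \cdot 10^{5}$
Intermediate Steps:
$r{\left(v,a \right)} = - \frac{1}{14}$ ($r{\left(v,a \right)} = \frac{1}{7 \left(-2\right)} = \frac{1}{7} \left(- \frac{1}{2}\right) = - \frac{1}{14}$)
$\frac{19093}{20406} - \frac{13271}{r{\left(-46,-18 \right)}} = \frac{19093}{20406} - \frac{13271}{- \frac{1}{14}} = 19093 \cdot \frac{1}{20406} - -185794 = \frac{19093}{20406} + 185794 = \frac{3791331457}{20406}$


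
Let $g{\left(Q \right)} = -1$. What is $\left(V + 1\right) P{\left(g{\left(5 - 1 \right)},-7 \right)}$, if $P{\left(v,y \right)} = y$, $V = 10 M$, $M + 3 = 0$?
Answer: $203$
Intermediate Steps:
$M = -3$ ($M = -3 + 0 = -3$)
$V = -30$ ($V = 10 \left(-3\right) = -30$)
$\left(V + 1\right) P{\left(g{\left(5 - 1 \right)},-7 \right)} = \left(-30 + 1\right) \left(-7\right) = \left(-29\right) \left(-7\right) = 203$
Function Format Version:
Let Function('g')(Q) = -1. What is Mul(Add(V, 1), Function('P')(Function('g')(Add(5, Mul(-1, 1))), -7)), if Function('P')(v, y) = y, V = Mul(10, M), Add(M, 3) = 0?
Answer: 203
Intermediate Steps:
M = -3 (M = Add(-3, 0) = -3)
V = -30 (V = Mul(10, -3) = -30)
Mul(Add(V, 1), Function('P')(Function('g')(Add(5, Mul(-1, 1))), -7)) = Mul(Add(-30, 1), -7) = Mul(-29, -7) = 203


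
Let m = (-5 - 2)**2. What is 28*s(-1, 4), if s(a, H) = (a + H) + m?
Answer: 1456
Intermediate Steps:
m = 49 (m = (-7)**2 = 49)
s(a, H) = 49 + H + a (s(a, H) = (a + H) + 49 = (H + a) + 49 = 49 + H + a)
28*s(-1, 4) = 28*(49 + 4 - 1) = 28*52 = 1456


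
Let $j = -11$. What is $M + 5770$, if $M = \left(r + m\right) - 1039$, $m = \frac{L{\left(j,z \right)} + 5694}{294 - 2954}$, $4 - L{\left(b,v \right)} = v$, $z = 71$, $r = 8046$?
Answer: $\frac{33981193}{2660} \approx 12775.0$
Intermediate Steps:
$L{\left(b,v \right)} = 4 - v$
$m = - \frac{5627}{2660}$ ($m = \frac{\left(4 - 71\right) + 5694}{294 - 2954} = \frac{\left(4 - 71\right) + 5694}{-2660} = \left(-67 + 5694\right) \left(- \frac{1}{2660}\right) = 5627 \left(- \frac{1}{2660}\right) = - \frac{5627}{2660} \approx -2.1154$)
$M = \frac{18632993}{2660}$ ($M = \left(8046 - \frac{5627}{2660}\right) - 1039 = \frac{21396733}{2660} - 1039 = \frac{18632993}{2660} \approx 7004.9$)
$M + 5770 = \frac{18632993}{2660} + 5770 = \frac{33981193}{2660}$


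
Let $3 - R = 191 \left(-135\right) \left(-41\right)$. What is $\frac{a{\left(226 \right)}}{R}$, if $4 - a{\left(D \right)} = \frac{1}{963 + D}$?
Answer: $- \frac{1585}{418996466} \approx -3.7828 \cdot 10^{-6}$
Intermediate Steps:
$R = -1057182$ ($R = 3 - 191 \left(-135\right) \left(-41\right) = 3 - \left(-25785\right) \left(-41\right) = 3 - 1057185 = -1057182$)
$a{\left(D \right)} = 4 - \frac{1}{963 + D}$
$\frac{a{\left(226 \right)}}{R} = \frac{\frac{1}{963 + 226} \left(3851 + 4 \cdot 226\right)}{-1057182} = \frac{3851 + 904}{1189} \left(- \frac{1}{1057182}\right) = \frac{1}{1189} \cdot 4755 \left(- \frac{1}{1057182}\right) = \frac{4755}{1189} \left(- \frac{1}{1057182}\right) = - \frac{1585}{418996466}$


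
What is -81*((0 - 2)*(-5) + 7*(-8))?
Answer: 3726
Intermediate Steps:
-81*((0 - 2)*(-5) + 7*(-8)) = -81*(-2*(-5) - 56) = -81*(10 - 56) = -81*(-46) = 3726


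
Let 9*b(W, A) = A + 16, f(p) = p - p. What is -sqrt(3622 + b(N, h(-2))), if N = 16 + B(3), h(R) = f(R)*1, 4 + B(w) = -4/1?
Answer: -sqrt(32614)/3 ≈ -60.198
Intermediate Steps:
B(w) = -8 (B(w) = -4 - 4/1 = -4 - 4*1 = -4 - 4 = -8)
f(p) = 0
h(R) = 0 (h(R) = 0*1 = 0)
N = 8 (N = 16 - 8 = 8)
b(W, A) = 16/9 + A/9 (b(W, A) = (A + 16)/9 = (16 + A)/9 = 16/9 + A/9)
-sqrt(3622 + b(N, h(-2))) = -sqrt(3622 + (16/9 + (1/9)*0)) = -sqrt(3622 + (16/9 + 0)) = -sqrt(3622 + 16/9) = -sqrt(32614/9) = -sqrt(32614)/3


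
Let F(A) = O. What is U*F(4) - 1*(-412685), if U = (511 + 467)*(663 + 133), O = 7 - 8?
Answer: -365803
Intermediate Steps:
O = -1
F(A) = -1
U = 778488 (U = 978*796 = 778488)
U*F(4) - 1*(-412685) = 778488*(-1) - 1*(-412685) = -778488 + 412685 = -365803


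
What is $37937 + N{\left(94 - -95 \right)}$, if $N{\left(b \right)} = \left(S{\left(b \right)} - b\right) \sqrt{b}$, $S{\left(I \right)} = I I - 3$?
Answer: $37937 + 106587 \sqrt{21} \approx 5.2638 \cdot 10^{5}$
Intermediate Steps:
$S{\left(I \right)} = -3 + I^{2}$ ($S{\left(I \right)} = I^{2} - 3 = -3 + I^{2}$)
$N{\left(b \right)} = \sqrt{b} \left(-3 + b^{2} - b\right)$ ($N{\left(b \right)} = \left(\left(-3 + b^{2}\right) - b\right) \sqrt{b} = \left(-3 + b^{2} - b\right) \sqrt{b} = \sqrt{b} \left(-3 + b^{2} - b\right)$)
$37937 + N{\left(94 - -95 \right)} = 37937 + \sqrt{94 - -95} \left(-3 + \left(94 - -95\right)^{2} - \left(94 - -95\right)\right) = 37937 + \sqrt{94 + 95} \left(-3 + \left(94 + 95\right)^{2} - \left(94 + 95\right)\right) = 37937 + \sqrt{189} \left(-3 + 189^{2} - 189\right) = 37937 + 3 \sqrt{21} \left(-3 + 35721 - 189\right) = 37937 + 3 \sqrt{21} \cdot 35529 = 37937 + 106587 \sqrt{21}$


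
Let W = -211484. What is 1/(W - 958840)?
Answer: -1/1170324 ≈ -8.5446e-7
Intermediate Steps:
1/(W - 958840) = 1/(-211484 - 958840) = 1/(-1170324) = -1/1170324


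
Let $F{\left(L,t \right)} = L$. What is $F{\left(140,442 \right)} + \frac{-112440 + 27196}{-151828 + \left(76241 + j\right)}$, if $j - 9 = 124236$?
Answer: $\frac{3363438}{24329} \approx 138.25$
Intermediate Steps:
$j = 124245$ ($j = 9 + 124236 = 124245$)
$F{\left(140,442 \right)} + \frac{-112440 + 27196}{-151828 + \left(76241 + j\right)} = 140 + \frac{-112440 + 27196}{-151828 + \left(76241 + 124245\right)} = 140 - \frac{85244}{-151828 + 200486} = 140 - \frac{85244}{48658} = 140 - \frac{42622}{24329} = \frac{3363438}{24329}$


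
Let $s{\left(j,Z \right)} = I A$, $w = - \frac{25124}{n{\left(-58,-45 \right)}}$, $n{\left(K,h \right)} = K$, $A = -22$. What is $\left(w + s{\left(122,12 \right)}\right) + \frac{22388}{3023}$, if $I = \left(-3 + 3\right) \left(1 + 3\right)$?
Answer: $\frac{38624178}{87667} \approx 440.58$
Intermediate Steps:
$I = 0$ ($I = 0 \cdot 4 = 0$)
$w = \frac{12562}{29}$ ($w = - \frac{25124}{-58} = \left(-25124\right) \left(- \frac{1}{58}\right) = \frac{12562}{29} \approx 433.17$)
$s{\left(j,Z \right)} = 0$ ($s{\left(j,Z \right)} = 0 \left(-22\right) = 0$)
$\left(w + s{\left(122,12 \right)}\right) + \frac{22388}{3023} = \left(\frac{12562}{29} + 0\right) + \frac{22388}{3023} = \frac{12562}{29} + 22388 \cdot \frac{1}{3023} = \frac{12562}{29} + \frac{22388}{3023} = \frac{38624178}{87667}$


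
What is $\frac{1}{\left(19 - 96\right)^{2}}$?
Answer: $\frac{1}{5929} \approx 0.00016866$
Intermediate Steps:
$\frac{1}{\left(19 - 96\right)^{2}} = \frac{1}{\left(-77\right)^{2}} = \frac{1}{5929}$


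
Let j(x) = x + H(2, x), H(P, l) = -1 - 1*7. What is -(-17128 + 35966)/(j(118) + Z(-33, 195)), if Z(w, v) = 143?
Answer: -18838/253 ≈ -74.458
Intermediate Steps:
H(P, l) = -8 (H(P, l) = -1 - 7 = -8)
j(x) = -8 + x (j(x) = x - 8 = -8 + x)
-(-17128 + 35966)/(j(118) + Z(-33, 195)) = -(-17128 + 35966)/((-8 + 118) + 143) = -18838/(110 + 143) = -18838/253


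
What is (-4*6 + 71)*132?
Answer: 6204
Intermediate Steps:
(-4*6 + 71)*132 = (-24 + 71)*132 = 47*132 = 6204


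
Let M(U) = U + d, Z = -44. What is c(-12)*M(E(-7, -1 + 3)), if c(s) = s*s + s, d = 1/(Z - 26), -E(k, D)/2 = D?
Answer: -18546/35 ≈ -529.89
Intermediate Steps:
E(k, D) = -2*D
d = -1/70 (d = 1/(-44 - 26) = 1/(-70) = -1/70 ≈ -0.014286)
c(s) = s + s² (c(s) = s² + s = s + s²)
M(U) = -1/70 + U (M(U) = U - 1/70 = -1/70 + U)
c(-12)*M(E(-7, -1 + 3)) = (-12*(1 - 12))*(-1/70 - 2*(-1 + 3)) = (-12*(-11))*(-1/70 - 2*2) = 132*(-1/70 - 4) = 132*(-281/70) = -18546/35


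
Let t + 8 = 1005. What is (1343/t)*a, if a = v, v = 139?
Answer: 186677/997 ≈ 187.24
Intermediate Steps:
t = 997 (t = -8 + 1005 = 997)
a = 139
(1343/t)*a = (1343/997)*139 = 186677/997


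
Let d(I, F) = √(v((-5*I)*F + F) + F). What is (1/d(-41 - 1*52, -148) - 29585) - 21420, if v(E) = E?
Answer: -51005 - I*√17279/34558 ≈ -51005.0 - 0.0038037*I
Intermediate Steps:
d(I, F) = √(2*F - 5*F*I) (d(I, F) = √(((-5*I)*F + F) + F) = √((-5*F*I + F) + F) = √((F - 5*F*I) + F) = √(2*F - 5*F*I))
(1/d(-41 - 1*52, -148) - 29585) - 21420 = (1/(√(-148*(2 - 5*(-41 - 1*52)))) - 29585) - 21420 = (1/(√(-148*(2 - 5*(-41 - 52)))) - 29585) - 21420 = (1/(√(-148*(2 - 5*(-93)))) - 29585) - 21420 = (1/(√(-148*(2 + 465))) - 29585) - 21420 = (1/(√(-148*467)) - 29585) - 21420 = (1/(√(-69116)) - 29585) - 21420 = (1/(2*I*√17279) - 29585) - 21420 = (-I*√17279/34558 - 29585) - 21420 = (-29585 - I*√17279/34558) - 21420 = -51005 - I*√17279/34558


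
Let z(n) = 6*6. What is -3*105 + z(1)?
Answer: -279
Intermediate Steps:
z(n) = 36
-3*105 + z(1) = -3*105 + 36 = -315 + 36 = -279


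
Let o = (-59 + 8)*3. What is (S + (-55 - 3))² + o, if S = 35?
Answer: 376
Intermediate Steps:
o = -153 (o = -51*3 = -153)
(S + (-55 - 3))² + o = (35 + (-55 - 3))² - 153 = (35 - 58)² - 153 = (-23)² - 153 = 529 - 153 = 376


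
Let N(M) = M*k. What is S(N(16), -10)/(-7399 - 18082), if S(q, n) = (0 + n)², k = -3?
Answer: -100/25481 ≈ -0.0039245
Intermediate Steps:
N(M) = -3*M (N(M) = M*(-3) = -3*M)
S(q, n) = n²
S(N(16), -10)/(-7399 - 18082) = (-10)²/(-7399 - 18082) = 100/(-25481) = 100*(-1/25481) = -100/25481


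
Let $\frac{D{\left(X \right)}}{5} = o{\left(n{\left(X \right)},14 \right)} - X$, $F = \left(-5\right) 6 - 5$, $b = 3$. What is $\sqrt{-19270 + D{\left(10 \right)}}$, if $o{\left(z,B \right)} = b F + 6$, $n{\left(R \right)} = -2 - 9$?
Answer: $i \sqrt{19815} \approx 140.77 i$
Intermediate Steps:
$n{\left(R \right)} = -11$ ($n{\left(R \right)} = -2 - 9 = -11$)
$F = -35$ ($F = -30 - 5 = -35$)
$o{\left(z,B \right)} = -99$ ($o{\left(z,B \right)} = 3 \left(-35\right) + 6 = -105 + 6 = -99$)
$D{\left(X \right)} = -495 - 5 X$ ($D{\left(X \right)} = 5 \left(-99 - X\right) = -495 - 5 X$)
$\sqrt{-19270 + D{\left(10 \right)}} = \sqrt{-19270 - 545} = \sqrt{-19815} = i \sqrt{19815}$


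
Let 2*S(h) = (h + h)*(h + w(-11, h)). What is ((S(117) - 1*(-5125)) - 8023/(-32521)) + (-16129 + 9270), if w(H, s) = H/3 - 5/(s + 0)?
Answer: 374682464/32521 ≈ 11521.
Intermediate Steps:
w(H, s) = -5/s + H/3 (w(H, s) = H*(⅓) - 5/s = H/3 - 5/s = -5/s + H/3)
S(h) = h*(-11/3 + h - 5/h) (S(h) = ((h + h)*(h + (-5/h + (⅓)*(-11))))/2 = ((2*h)*(h + (-5/h - 11/3)))/2 = ((2*h)*(h + (-11/3 - 5/h)))/2 = ((2*h)*(-11/3 + h - 5/h))/2 = (2*h*(-11/3 + h - 5/h))/2 = h*(-11/3 + h - 5/h))
((S(117) - 1*(-5125)) - 8023/(-32521)) + (-16129 + 9270) = (((-5 + 117² - 11/3*117) - 1*(-5125)) - 8023/(-32521)) + (-16129 + 9270) = (((-5 + 13689 - 429) + 5125) - 8023*(-1/32521)) - 6859 = ((13255 + 5125) + 8023/32521) - 6859 = (18380 + 8023/32521) - 6859 = 597744003/32521 - 6859 = 374682464/32521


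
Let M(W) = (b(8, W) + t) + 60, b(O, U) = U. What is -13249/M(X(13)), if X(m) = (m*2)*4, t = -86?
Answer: -13249/78 ≈ -169.86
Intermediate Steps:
X(m) = 8*m (X(m) = (2*m)*4 = 8*m)
M(W) = -26 + W (M(W) = (W - 86) + 60 = (-86 + W) + 60 = -26 + W)
-13249/M(X(13)) = -13249/(-26 + 8*13) = -13249/(-26 + 104) = -13249/78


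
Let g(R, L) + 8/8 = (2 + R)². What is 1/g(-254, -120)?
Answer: 1/63503 ≈ 1.5747e-5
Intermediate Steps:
g(R, L) = -1 + (2 + R)²
1/g(-254, -120) = 1/(-1 + (2 - 254)²) = 1/(-1 + (-252)²) = 1/(-1 + 63504) = 1/63503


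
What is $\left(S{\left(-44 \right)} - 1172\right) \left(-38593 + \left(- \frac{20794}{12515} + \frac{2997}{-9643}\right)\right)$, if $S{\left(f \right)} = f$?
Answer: $\frac{5663792439914112}{120682145} \approx 4.6931 \cdot 10^{7}$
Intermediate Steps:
$\left(S{\left(-44 \right)} - 1172\right) \left(-38593 + \left(- \frac{20794}{12515} + \frac{2997}{-9643}\right)\right) = \left(-44 - 1172\right) \left(-38593 + \left(- \frac{20794}{12515} + \frac{2997}{-9643}\right)\right) = - 1216 \left(-38593 + \left(\left(-20794\right) \frac{1}{12515} + 2997 \left(- \frac{1}{9643}\right)\right)\right) = - 1216 \left(-38593 - \frac{238023997}{120682145}\right) = \left(-1216\right) \left(- \frac{4657724045982}{120682145}\right) = \frac{5663792439914112}{120682145}$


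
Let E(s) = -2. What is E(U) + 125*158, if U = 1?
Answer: 19748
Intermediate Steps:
E(U) + 125*158 = -2 + 125*158 = -2 + 19750 = 19748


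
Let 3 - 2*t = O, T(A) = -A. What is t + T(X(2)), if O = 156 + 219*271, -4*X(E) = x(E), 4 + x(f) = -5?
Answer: -119013/4 ≈ -29753.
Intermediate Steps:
x(f) = -9 (x(f) = -4 - 5 = -9)
X(E) = 9/4 (X(E) = -1/4*(-9) = 9/4)
O = 59505 (O = 156 + 59349 = 59505)
t = -29751 (t = 3/2 - 1/2*59505 = 3/2 - 59505/2 = -29751)
t + T(X(2)) = -29751 - 1*9/4 = -29751 - 9/4 = -119013/4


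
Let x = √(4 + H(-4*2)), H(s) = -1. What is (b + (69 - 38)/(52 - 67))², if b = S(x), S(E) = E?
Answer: 1636/225 - 62*√3/15 ≈ 0.11197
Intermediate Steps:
x = √3 (x = √(4 - 1) = √3 ≈ 1.7320)
b = √3 ≈ 1.7320
(b + (69 - 38)/(52 - 67))² = (√3 + (69 - 38)/(52 - 67))² = (√3 + 31/(-15))² = (√3 + 31*(-1/15))² = (√3 - 31/15)² = (-31/15 + √3)²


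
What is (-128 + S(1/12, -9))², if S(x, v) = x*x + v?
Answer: 389154529/20736 ≈ 18767.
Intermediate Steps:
S(x, v) = v + x² (S(x, v) = x² + v = v + x²)
(-128 + S(1/12, -9))² = (-128 + (-9 + (1/12)²))² = (-128 + (-9 + 1/144))² = (-128 - 1295/144)² = (-19727/144)² = 389154529/20736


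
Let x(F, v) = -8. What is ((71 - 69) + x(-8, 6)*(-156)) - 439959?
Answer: -438709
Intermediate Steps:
((71 - 69) + x(-8, 6)*(-156)) - 439959 = ((71 - 69) - 8*(-156)) - 439959 = (2 + 1248) - 439959 = 1250 - 439959 = -438709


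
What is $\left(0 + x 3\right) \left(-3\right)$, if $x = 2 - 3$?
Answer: $9$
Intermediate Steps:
$x = -1$
$\left(0 + x 3\right) \left(-3\right) = \left(0 - 3\right) \left(-3\right) = \left(-3\right) \left(-3\right) = 9$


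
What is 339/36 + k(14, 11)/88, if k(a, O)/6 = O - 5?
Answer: 1297/132 ≈ 9.8258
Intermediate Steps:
k(a, O) = -30 + 6*O (k(a, O) = 6*(O - 5) = 6*(-5 + O) = -30 + 6*O)
339/36 + k(14, 11)/88 = 339/36 + (-30 + 6*11)/88 = 339*(1/36) + (-30 + 66)*(1/88) = 113/12 + 36*(1/88) = 113/12 + 9/22 = 1297/132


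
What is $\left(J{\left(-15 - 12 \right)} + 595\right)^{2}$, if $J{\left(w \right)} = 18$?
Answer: $375769$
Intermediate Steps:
$\left(J{\left(-15 - 12 \right)} + 595\right)^{2} = \left(18 + 595\right)^{2} = 613^{2} = 375769$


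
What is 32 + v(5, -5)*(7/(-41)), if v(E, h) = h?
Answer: 1347/41 ≈ 32.854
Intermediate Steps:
32 + v(5, -5)*(7/(-41)) = 32 - 35/(-41) = 32 - 35*(-1)/41 = 32 - 5*(-7/41) = 32 + 35/41 = 1347/41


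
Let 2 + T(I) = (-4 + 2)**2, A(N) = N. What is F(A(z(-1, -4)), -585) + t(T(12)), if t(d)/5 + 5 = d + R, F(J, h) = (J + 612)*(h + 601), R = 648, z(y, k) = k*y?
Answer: 13081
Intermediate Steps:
T(I) = 2 (T(I) = -2 + (-4 + 2)**2 = -2 + (-2)**2 = -2 + 4 = 2)
F(J, h) = (601 + h)*(612 + J) (F(J, h) = (612 + J)*(601 + h) = (601 + h)*(612 + J))
t(d) = 3215 + 5*d (t(d) = -25 + 5*(d + 648) = -25 + 5*(648 + d) = -25 + (3240 + 5*d) = 3215 + 5*d)
F(A(z(-1, -4)), -585) + t(T(12)) = (367812 + 601*(-4*(-1)) + 612*(-585) - 4*(-1)*(-585)) + (3215 + 5*2) = (367812 + 601*4 - 358020 + 4*(-585)) + (3215 + 10) = (367812 + 2404 - 358020 - 2340) + 3225 = 9856 + 3225 = 13081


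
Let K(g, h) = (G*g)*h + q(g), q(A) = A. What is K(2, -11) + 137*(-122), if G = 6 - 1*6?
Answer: -16712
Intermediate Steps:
G = 0 (G = 6 - 6 = 0)
K(g, h) = g (K(g, h) = (0*g)*h + g = 0*h + g = 0 + g = g)
K(2, -11) + 137*(-122) = 2 + 137*(-122) = 2 - 16714 = -16712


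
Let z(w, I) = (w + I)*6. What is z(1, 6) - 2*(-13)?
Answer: 68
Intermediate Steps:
z(w, I) = 6*I + 6*w (z(w, I) = (I + w)*6 = 6*I + 6*w)
z(1, 6) - 2*(-13) = (6*6 + 6*1) - 2*(-13) = (36 + 6) + 26 = 42 + 26 = 68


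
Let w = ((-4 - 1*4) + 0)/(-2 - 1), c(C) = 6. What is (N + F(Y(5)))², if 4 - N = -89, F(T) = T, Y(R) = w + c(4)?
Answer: 93025/9 ≈ 10336.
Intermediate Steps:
w = 8/3 (w = ((-4 - 4) + 0)/(-3) = (-8 + 0)*(-⅓) = -8*(-⅓) = 8/3 ≈ 2.6667)
Y(R) = 26/3 (Y(R) = 8/3 + 6 = 26/3)
N = 93 (N = 4 - 1*(-89) = 4 + 89 = 93)
(N + F(Y(5)))² = (93 + 26/3)² = (305/3)² = 93025/9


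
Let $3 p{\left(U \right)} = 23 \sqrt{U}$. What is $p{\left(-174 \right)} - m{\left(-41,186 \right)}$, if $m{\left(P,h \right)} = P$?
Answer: $41 + \frac{23 i \sqrt{174}}{3} \approx 41.0 + 101.13 i$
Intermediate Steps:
$p{\left(U \right)} = \frac{23 \sqrt{U}}{3}$
$p{\left(-174 \right)} - m{\left(-41,186 \right)} = \frac{23 \sqrt{-174}}{3} - -41 = \frac{23 i \sqrt{174}}{3} + 41 = 41 + \frac{23 i \sqrt{174}}{3}$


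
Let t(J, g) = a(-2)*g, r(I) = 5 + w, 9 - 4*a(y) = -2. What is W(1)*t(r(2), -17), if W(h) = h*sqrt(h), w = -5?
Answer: -187/4 ≈ -46.750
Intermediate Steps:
a(y) = 11/4 (a(y) = 9/4 - 1/4*(-2) = 9/4 + 1/2 = 11/4)
r(I) = 0 (r(I) = 5 - 5 = 0)
t(J, g) = 11*g/4
W(h) = h**(3/2)
W(1)*t(r(2), -17) = 1**(3/2)*((11/4)*(-17)) = 1*(-187/4) = -187/4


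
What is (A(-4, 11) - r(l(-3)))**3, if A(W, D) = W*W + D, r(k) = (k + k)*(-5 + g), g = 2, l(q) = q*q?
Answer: 531441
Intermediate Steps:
l(q) = q**2
r(k) = -6*k (r(k) = (k + k)*(-5 + 2) = (2*k)*(-3) = -6*k)
A(W, D) = D + W**2 (A(W, D) = W**2 + D = D + W**2)
(A(-4, 11) - r(l(-3)))**3 = ((11 + (-4)**2) - (-6)*(-3)**2)**3 = ((11 + 16) - (-6)*9)**3 = (27 - 1*(-54))**3 = (27 + 54)**3 = 81**3 = 531441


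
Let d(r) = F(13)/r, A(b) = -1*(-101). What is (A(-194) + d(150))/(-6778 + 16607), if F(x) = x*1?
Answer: 15163/1474350 ≈ 0.010285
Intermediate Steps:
A(b) = 101
F(x) = x
d(r) = 13/r
(A(-194) + d(150))/(-6778 + 16607) = (101 + 13/150)/(-6778 + 16607) = (101 + 13*(1/150))/9829 = (101 + 13/150)*(1/9829) = (15163/150)*(1/9829) = 15163/1474350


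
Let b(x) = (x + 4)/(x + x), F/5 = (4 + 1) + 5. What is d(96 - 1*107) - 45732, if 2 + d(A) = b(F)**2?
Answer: -114334271/2500 ≈ -45734.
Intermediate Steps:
F = 50 (F = 5*((4 + 1) + 5) = 5*(5 + 5) = 5*10 = 50)
b(x) = (4 + x)/(2*x) (b(x) = (4 + x)/((2*x)) = (4 + x)*(1/(2*x)) = (4 + x)/(2*x))
d(A) = -4271/2500 (d(A) = -2 + ((1/2)*(4 + 50)/50)**2 = -2 + ((1/2)*(1/50)*54)**2 = -2 + (27/50)**2 = -2 + 729/2500 = -4271/2500)
d(96 - 1*107) - 45732 = -4271/2500 - 45732 = -114334271/2500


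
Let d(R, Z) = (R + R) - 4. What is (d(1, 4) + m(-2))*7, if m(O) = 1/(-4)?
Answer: -63/4 ≈ -15.750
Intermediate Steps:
d(R, Z) = -4 + 2*R (d(R, Z) = 2*R - 4 = -4 + 2*R)
m(O) = -1/4
(d(1, 4) + m(-2))*7 = ((-4 + 2*1) - 1/4)*7 = ((-4 + 2) - 1/4)*7 = (-2 - 1/4)*7 = -9/4*7 = -63/4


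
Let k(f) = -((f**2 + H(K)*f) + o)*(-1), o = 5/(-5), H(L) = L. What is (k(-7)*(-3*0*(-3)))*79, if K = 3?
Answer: 0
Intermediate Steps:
o = -1 (o = 5*(-1/5) = -1)
k(f) = -1 + f**2 + 3*f (k(f) = -((f**2 + 3*f) - 1)*(-1) = -(-1 + f**2 + 3*f)*(-1) = (1 - f**2 - 3*f)*(-1) = -1 + f**2 + 3*f)
(k(-7)*(-3*0*(-3)))*79 = ((-1 + (-7)**2 + 3*(-7))*(-3*0*(-3)))*79 = ((-1 + 49 - 21)*(0*(-3)))*79 = (27*0)*79 = 0*79 = 0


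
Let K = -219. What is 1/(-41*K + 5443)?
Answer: 1/14422 ≈ 6.9338e-5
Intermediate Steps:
1/(-41*K + 5443) = 1/(-41*(-219) + 5443) = 1/(8979 + 5443) = 1/14422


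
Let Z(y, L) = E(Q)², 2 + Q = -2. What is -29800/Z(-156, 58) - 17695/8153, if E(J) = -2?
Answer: -60757545/8153 ≈ -7452.2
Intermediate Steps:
Q = -4 (Q = -2 - 2 = -4)
Z(y, L) = 4 (Z(y, L) = (-2)² = 4)
-29800/Z(-156, 58) - 17695/8153 = -29800/4 - 17695/8153 = -29800*¼ - 17695*1/8153 = -7450 - 17695/8153 = -60757545/8153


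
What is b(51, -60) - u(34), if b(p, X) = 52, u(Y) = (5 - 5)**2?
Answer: 52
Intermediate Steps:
u(Y) = 0 (u(Y) = 0**2 = 0)
b(51, -60) - u(34) = 52 - 1*0 = 52 + 0 = 52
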